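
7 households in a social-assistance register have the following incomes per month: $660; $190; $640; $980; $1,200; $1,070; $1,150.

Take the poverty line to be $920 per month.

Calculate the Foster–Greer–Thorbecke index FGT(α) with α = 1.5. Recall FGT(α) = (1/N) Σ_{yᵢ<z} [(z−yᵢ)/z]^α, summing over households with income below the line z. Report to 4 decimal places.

0.1464

Poor units: $190, $640, $660 (q = 3 of N = 7).
Normalized shortfalls: (920−190)/920 = 0.7935; (920−640)/920 = 0.3043; (920−660)/920 = 0.2826.
Raised to α = 1.5: 0.70681; 0.16790; 0.15024.
Sum = 1.024949; FGT(1.5) = 1.024949 / 7 = 0.1464.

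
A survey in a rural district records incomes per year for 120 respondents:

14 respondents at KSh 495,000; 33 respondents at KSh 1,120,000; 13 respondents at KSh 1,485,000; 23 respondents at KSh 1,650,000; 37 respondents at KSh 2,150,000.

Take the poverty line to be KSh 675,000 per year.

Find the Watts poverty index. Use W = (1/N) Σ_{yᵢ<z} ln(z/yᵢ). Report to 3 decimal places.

0.036

Incomes under z: 14×KSh 495,000 (q = 14 of N = 120).
Log gaps: ln(675000/495000) = 0.3102 (×14).
W = 4.342169 / 120 = 0.036.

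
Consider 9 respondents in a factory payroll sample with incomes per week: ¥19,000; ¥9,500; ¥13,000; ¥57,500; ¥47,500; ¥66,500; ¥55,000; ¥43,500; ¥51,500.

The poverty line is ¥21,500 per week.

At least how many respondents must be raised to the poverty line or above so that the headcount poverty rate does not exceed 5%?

3

3 of the 9 respondents are poor, so H = 3/9 = 0.333.
A headcount ratio of at most 5% allows at most ⌊0.05 × 9⌋ = 0 poor respondents.
So at least 3 − 0 = 3 must be lifted.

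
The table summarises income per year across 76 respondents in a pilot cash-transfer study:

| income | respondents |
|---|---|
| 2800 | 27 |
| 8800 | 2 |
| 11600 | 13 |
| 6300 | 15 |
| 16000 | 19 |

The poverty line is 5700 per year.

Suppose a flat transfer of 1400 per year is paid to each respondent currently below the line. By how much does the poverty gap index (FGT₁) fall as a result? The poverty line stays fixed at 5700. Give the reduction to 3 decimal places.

Before: below the line — 27×2800; poverty gap index (FGT₁) = 0.18075.
After the 1400 transfer: below the line — 27×4200; poverty gap index (FGT₁) = 0.09349.
Reduction = 0.18075 − 0.09349 = 0.087.

0.087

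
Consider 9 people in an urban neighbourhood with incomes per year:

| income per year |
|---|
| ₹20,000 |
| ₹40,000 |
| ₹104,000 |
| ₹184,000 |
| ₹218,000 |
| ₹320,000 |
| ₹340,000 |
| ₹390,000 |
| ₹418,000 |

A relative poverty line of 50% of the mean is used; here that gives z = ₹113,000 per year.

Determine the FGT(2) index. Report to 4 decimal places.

0.1223

Incomes under z: ₹20,000, ₹40,000, ₹104,000 (q = 3 of N = 9).
Relative gaps: (113000−20000)/113000 = 0.8230; (113000−40000)/113000 = 0.6460; (113000−104000)/113000 = 0.0796.
Squared: 0.6773; 0.4173; 0.0063.
Sum = 1.101026; P₂ = 1.101026 / 9 = 0.1223.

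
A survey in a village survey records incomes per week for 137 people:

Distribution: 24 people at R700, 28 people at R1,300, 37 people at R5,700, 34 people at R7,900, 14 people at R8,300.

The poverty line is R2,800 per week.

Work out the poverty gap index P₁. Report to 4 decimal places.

Below z: 24×R700, 28×R1,300 (q = 52 of N = 137).
Relative gaps: (2800−700)/2800 = 0.7500 (×24); (2800−1300)/2800 = 0.5357 (×28).
Sum of shortfalls = 33.000000; P₁ averages over all N: 33.000000 / 137 = 0.2409.

0.2409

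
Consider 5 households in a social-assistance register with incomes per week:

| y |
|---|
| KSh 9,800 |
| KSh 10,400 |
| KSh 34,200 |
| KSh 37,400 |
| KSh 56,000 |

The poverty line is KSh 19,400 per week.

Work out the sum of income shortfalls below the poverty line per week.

KSh 18,600

Below the line: KSh 9,800, KSh 10,400 (q = 2 of N = 5).
Individual gaps: 19400−9800 = 9600; 19400−10400 = 9000.
Aggregate gap = KSh 18,600.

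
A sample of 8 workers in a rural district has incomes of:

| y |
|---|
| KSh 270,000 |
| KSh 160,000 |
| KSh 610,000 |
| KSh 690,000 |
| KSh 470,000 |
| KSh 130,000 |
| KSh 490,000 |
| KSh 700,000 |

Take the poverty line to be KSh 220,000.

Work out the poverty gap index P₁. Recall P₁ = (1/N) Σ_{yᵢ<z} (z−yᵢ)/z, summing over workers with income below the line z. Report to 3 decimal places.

0.085

Poor units: KSh 130,000, KSh 160,000 (q = 2 of N = 8).
Shortfall ratios: (220000−130000)/220000 = 0.4091; (220000−160000)/220000 = 0.2727.
Sum of shortfalls = 0.681818; P₁ averages over all N: 0.681818 / 8 = 0.085.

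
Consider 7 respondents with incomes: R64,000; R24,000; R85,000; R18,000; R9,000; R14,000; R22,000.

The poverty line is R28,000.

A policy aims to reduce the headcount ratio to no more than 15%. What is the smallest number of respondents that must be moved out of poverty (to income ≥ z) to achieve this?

4

5 of the 7 respondents are poor, so H = 5/7 = 0.714.
A headcount ratio of at most 15% allows at most ⌊0.15 × 7⌋ = 1 poor respondents.
So at least 5 − 1 = 4 must be lifted.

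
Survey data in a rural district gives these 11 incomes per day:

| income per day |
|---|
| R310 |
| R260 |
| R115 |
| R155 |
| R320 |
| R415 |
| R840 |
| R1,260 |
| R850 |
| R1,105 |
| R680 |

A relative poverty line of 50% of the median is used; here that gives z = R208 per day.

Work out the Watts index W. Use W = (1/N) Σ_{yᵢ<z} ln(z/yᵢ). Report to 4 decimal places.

Poor units: R115, R155 (q = 2 of N = 11).
ln(z/y) terms: ln(208/115) = 0.5926; ln(208/155) = 0.2941.
W = 0.886719 / 11 = 0.0806.

0.0806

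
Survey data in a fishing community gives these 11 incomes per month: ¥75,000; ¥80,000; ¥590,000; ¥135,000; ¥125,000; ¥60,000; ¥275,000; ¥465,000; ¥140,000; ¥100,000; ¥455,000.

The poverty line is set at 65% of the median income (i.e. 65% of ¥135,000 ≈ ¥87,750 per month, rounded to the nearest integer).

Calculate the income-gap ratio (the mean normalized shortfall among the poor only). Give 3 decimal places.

0.183

Incomes under z: ¥60,000, ¥75,000, ¥80,000 (q = 3 of N = 11).
Shortfall ratios (z−y)/z: 0.3162, 0.1453, 0.0883; sum = 0.549858.
The income-gap ratio divides by q (the poor only): 0.549858 / 3 = 0.183.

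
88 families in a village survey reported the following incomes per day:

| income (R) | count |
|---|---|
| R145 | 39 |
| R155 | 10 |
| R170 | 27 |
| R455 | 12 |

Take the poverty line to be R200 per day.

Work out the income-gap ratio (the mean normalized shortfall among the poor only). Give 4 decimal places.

0.2240

Incomes under z: 39×R145, 10×R155, 27×R170 (q = 76 of N = 88).
Shortfall ratios (z−y)/z: 0.2750 (×39), 0.2250 (×10), 0.1500 (×27); sum = 17.025000.
The income-gap ratio divides by q (the poor only): 17.025000 / 76 = 0.2240.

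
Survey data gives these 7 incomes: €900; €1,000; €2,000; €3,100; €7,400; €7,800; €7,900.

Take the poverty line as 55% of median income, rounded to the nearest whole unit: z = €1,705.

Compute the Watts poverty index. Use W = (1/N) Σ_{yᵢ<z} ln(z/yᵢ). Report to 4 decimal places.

0.1675

Incomes under z: €900, €1,000 (q = 2 of N = 7).
ln(z/y) terms: ln(1705/900) = 0.6389; ln(1705/1000) = 0.5336.
W = 1.172491 / 7 = 0.1675.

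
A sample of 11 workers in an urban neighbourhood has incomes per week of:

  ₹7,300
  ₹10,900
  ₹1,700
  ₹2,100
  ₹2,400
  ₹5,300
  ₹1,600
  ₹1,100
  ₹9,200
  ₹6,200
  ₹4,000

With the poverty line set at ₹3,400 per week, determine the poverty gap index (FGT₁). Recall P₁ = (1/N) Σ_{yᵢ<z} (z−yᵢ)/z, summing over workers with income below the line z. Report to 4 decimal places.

Below the line: ₹1,100, ₹1,600, ₹1,700, ₹2,100, ₹2,400 (q = 5 of N = 11).
Relative gaps: (3400−1100)/3400 = 0.6765; (3400−1600)/3400 = 0.5294; (3400−1700)/3400 = 0.5000; (3400−2100)/3400 = 0.3824; (3400−2400)/3400 = 0.2941.
Σ = 2.382353. Dividing by the full population N = 11 gives P₁ = 0.2166.

0.2166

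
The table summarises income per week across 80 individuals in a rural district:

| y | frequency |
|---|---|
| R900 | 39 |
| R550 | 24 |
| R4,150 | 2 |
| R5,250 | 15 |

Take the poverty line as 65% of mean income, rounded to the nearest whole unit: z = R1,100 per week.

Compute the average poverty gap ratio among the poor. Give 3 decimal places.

0.303

Below the line: 24×R550, 39×R900 (q = 63 of N = 80).
Shortfall ratios (z−y)/z: 0.5000 (×24), 0.1818 (×39); sum = 19.090909.
The income-gap ratio divides by q (the poor only): 19.090909 / 63 = 0.303.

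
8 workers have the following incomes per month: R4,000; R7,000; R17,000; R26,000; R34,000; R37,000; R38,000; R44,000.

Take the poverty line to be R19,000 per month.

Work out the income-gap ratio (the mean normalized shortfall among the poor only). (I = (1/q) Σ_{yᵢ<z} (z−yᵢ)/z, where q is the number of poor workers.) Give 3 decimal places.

Poor units: R4,000, R7,000, R17,000 (q = 3 of N = 8).
Relative gaps: 0.7895, 0.6316, 0.1053; sum = 1.526316.
The income-gap ratio divides by q (the poor only): 1.526316 / 3 = 0.509.

0.509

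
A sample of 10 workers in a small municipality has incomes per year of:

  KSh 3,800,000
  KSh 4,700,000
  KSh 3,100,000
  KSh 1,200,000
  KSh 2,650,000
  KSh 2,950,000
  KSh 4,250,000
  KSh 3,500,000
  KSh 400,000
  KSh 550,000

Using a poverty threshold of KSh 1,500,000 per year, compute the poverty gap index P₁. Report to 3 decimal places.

Below the line: KSh 400,000, KSh 550,000, KSh 1,200,000 (q = 3 of N = 10).
Normalized shortfalls: (1500000−400000)/1500000 = 0.7333; (1500000−550000)/1500000 = 0.6333; (1500000−1200000)/1500000 = 0.2000.
Σ = 1.566667. Dividing by the full population N = 10 gives P₁ = 0.157.

0.157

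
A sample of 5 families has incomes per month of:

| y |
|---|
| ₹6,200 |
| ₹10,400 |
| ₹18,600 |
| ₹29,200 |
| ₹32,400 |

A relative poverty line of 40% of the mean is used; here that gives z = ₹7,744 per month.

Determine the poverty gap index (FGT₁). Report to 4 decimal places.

0.0399

Incomes under z: ₹6,200 (q = 1 of N = 5).
Gap ratios (z−y)/z: (7744−6200)/7744 = 0.1994.
Σ = 0.199380. Dividing by the full population N = 5 gives P₁ = 0.0399.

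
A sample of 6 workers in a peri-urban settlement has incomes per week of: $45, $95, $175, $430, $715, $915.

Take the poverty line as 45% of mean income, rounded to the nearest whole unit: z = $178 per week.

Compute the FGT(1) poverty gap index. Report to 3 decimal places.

0.205

Incomes under z: $45, $95, $175 (q = 3 of N = 6).
Gap ratios (z−y)/z: (178−45)/178 = 0.7472; (178−95)/178 = 0.4663; (178−175)/178 = 0.0169.
Sum of shortfalls = 1.230337; P₁ averages over all N: 1.230337 / 6 = 0.205.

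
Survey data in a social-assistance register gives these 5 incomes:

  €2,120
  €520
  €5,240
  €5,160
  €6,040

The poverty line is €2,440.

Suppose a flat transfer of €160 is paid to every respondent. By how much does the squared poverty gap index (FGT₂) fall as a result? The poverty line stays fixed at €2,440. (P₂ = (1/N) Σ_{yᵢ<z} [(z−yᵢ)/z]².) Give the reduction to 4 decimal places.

Before: below the line — €520, €2,120; squared poverty gap index (FGT₂) = 0.127278.
After the €160 transfer: below the line — €680, €2,280; squared poverty gap index (FGT₂) = 0.104918.
Reduction = 0.127278 − 0.104918 = 0.0224.

0.0224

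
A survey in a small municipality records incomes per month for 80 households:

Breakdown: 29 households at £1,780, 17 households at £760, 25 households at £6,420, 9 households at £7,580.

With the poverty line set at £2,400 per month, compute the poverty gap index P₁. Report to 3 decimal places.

Poor units: 17×£760, 29×£1,780 (q = 46 of N = 80).
Gap ratios (z−y)/z: (2400−760)/2400 = 0.6833 (×17); (2400−1780)/2400 = 0.2583 (×29).
Sum of shortfalls = 19.108333; P₁ averages over all N: 19.108333 / 80 = 0.239.

0.239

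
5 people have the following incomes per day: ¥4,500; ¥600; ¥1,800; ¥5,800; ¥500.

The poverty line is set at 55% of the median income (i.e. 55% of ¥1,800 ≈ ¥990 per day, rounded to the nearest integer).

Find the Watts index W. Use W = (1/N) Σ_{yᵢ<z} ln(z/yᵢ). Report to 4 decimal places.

0.2368

Poor units: ¥500, ¥600 (q = 2 of N = 5).
Log shortfalls: ln(990/500) = 0.6831; ln(990/600) = 0.5008.
W = 1.183872 / 5 = 0.2368.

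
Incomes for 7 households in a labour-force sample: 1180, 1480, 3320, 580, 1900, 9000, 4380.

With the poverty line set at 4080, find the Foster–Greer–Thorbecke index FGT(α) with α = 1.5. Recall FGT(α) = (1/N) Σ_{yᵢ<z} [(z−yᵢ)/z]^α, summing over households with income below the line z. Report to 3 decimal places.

0.339

Below the line: 580, 1180, 1480, 1900, 3320 (q = 5 of N = 7).
Relative gaps: (4080−580)/4080 = 0.8578; (4080−1180)/4080 = 0.7108; (4080−1480)/4080 = 0.6373; (4080−1900)/4080 = 0.5343; (4080−3320)/4080 = 0.1863.
Raised to α = 1.5: 0.79453; 0.59925; 0.50871; 0.39057; 0.08040.
Sum = 2.373452; FGT(1.5) = 2.373452 / 7 = 0.339.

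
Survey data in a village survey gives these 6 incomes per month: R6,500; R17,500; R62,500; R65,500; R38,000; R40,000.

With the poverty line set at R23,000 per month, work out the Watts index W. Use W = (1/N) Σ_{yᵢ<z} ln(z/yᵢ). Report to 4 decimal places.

Incomes under z: R6,500, R17,500 (q = 2 of N = 6).
Log shortfalls: ln(23000/6500) = 1.2637; ln(23000/17500) = 0.2733.
W = 1.536985 / 6 = 0.2562.

0.2562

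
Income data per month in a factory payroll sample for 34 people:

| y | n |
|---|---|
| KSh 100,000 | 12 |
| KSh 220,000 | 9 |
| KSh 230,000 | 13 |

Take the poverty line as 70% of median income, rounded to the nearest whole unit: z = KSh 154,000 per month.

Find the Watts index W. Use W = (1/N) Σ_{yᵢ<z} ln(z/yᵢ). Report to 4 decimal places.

0.1524

Poor units: 12×KSh 100,000 (q = 12 of N = 34).
Log gaps: ln(154000/100000) = 0.4318 (×12).
W = 5.181389 / 34 = 0.1524.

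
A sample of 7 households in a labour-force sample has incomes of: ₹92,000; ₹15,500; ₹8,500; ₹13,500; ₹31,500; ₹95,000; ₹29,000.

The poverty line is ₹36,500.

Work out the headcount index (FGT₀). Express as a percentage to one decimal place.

5 of the 7 households have income below ₹36,500.
H = 5/7 = 71.4%.

71.4%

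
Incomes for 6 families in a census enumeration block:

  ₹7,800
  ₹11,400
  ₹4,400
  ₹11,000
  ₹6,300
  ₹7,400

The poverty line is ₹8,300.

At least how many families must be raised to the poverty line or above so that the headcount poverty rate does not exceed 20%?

3

Currently q = 4 of N = 6 are below the line (H = 0.667).
A headcount ratio of at most 20% allows at most ⌊0.20 × 6⌋ = 1 poor families.
So at least 4 − 1 = 3 must be lifted.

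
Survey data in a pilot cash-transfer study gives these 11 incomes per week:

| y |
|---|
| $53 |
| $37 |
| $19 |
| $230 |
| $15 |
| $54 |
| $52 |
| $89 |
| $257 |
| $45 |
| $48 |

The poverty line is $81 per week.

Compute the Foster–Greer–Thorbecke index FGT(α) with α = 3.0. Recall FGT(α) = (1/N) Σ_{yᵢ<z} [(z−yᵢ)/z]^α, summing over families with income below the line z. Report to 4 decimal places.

0.1299

Poor units: $15, $19, $37, $45, $48, $52, $53, $54 (q = 8 of N = 11).
Relative gaps: (81−15)/81 = 0.8148; (81−19)/81 = 0.7654; (81−37)/81 = 0.5432; (81−45)/81 = 0.4444; (81−48)/81 = 0.4074; (81−52)/81 = 0.3580; (81−53)/81 = 0.3457; (81−54)/81 = 0.3333.
Raised to α = 3.0: 0.54097; 0.44846; 0.16029; 0.08779; 0.06762; 0.04589; 0.04131; 0.03704.
Sum = 1.429368; FGT(3.0) = 1.429368 / 11 = 0.1299.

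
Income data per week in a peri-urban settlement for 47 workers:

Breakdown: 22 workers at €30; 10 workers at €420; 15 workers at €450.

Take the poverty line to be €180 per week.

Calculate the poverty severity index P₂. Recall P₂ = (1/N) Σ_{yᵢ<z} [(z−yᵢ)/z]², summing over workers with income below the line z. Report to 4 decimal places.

0.3251

Below the line: 22×€30 (q = 22 of N = 47).
Relative gaps: (180−30)/180 = 0.8333 (×22).
Squared: 0.6944 (×22).
Sum = 15.277778; P₂ = 15.277778 / 47 = 0.3251.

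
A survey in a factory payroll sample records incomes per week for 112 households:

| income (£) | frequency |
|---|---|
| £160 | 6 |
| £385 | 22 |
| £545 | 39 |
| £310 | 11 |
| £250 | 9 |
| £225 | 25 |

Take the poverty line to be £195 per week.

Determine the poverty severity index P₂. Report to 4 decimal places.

0.0017

Incomes under z: 6×£160 (q = 6 of N = 112).
Shortfall ratios: (195−160)/195 = 0.1795 (×6).
Squared: 0.0322 (×6).
Sum = 0.193294; P₂ = 0.193294 / 112 = 0.0017.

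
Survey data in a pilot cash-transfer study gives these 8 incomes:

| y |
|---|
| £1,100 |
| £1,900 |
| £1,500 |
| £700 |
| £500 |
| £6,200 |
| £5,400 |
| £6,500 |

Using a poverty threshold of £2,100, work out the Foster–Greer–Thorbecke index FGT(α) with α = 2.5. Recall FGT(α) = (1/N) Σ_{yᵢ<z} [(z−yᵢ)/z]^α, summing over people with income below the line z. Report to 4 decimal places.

Incomes under z: £500, £700, £1,100, £1,500, £1,900 (q = 5 of N = 8).
Relative gaps: (2100−500)/2100 = 0.7619; (2100−700)/2100 = 0.6667; (2100−1100)/2100 = 0.4762; (2100−1500)/2100 = 0.2857; (2100−1900)/2100 = 0.0952.
Raised to α = 2.5: 0.50670; 0.36289; 0.15648; 0.04363; 0.00280.
Sum = 1.072499; FGT(2.5) = 1.072499 / 8 = 0.1341.

0.1341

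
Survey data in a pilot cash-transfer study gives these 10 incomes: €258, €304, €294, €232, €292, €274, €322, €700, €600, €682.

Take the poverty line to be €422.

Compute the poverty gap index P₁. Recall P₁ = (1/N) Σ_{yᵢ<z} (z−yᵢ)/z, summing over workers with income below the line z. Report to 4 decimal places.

0.2318

Incomes under z: €232, €258, €274, €292, €294, €304, €322 (q = 7 of N = 10).
Normalized shortfalls: (422−232)/422 = 0.4502; (422−258)/422 = 0.3886; (422−274)/422 = 0.3507; (422−292)/422 = 0.3081; (422−294)/422 = 0.3033; (422−304)/422 = 0.2796; (422−322)/422 = 0.2370.
Σ = 2.317536. Dividing by the full population N = 10 gives P₁ = 0.2318.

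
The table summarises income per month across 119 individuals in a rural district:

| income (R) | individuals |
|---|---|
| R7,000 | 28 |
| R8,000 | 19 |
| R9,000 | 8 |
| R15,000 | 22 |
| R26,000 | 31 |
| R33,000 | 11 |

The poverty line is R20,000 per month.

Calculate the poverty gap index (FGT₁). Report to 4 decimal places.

0.3319

Below z: 28×R7,000, 19×R8,000, 8×R9,000, 22×R15,000 (q = 77 of N = 119).
Relative gaps: (20000−7000)/20000 = 0.6500 (×28); (20000−8000)/20000 = 0.6000 (×19); (20000−9000)/20000 = 0.5500 (×8); (20000−15000)/20000 = 0.2500 (×22).
Sum of shortfalls = 39.500000; P₁ averages over all N: 39.500000 / 119 = 0.3319.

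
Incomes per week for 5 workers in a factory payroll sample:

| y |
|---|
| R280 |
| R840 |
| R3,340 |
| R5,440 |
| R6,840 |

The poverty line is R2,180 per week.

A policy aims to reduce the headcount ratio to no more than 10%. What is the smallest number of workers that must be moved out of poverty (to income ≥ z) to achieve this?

2

2 of the 5 workers are poor, so H = 2/5 = 0.400.
A headcount ratio of at most 10% allows at most ⌊0.10 × 5⌋ = 0 poor workers.
So at least 2 − 0 = 2 must be lifted.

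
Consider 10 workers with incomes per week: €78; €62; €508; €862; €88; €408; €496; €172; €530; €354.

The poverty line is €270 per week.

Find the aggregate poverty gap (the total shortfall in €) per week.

Incomes under z: €62, €78, €88, €172 (q = 4 of N = 10).
Individual gaps: 270−62 = 208; 270−78 = 192; 270−88 = 182; 270−172 = 98.
Aggregate gap = €680.

€680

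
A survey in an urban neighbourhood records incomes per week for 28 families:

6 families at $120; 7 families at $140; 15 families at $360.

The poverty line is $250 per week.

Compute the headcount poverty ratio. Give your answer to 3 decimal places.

13 of the 28 families have income below $250.
H = 13/28 = 0.464.

0.464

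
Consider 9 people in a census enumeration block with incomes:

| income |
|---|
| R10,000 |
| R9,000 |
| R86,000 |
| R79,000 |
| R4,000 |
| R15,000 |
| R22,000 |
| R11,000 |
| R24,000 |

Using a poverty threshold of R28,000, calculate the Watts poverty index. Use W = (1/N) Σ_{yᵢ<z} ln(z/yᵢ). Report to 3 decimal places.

0.674

Poor units: R4,000, R9,000, R10,000, R11,000, R15,000, R22,000, R24,000 (q = 7 of N = 9).
Log gaps: ln(28000/4000) = 1.9459; ln(28000/9000) = 1.1350; ln(28000/10000) = 1.0296; ln(28000/11000) = 0.9343; ln(28000/15000) = 0.6242; ln(28000/22000) = 0.2412; ln(28000/24000) = 0.1542.
W = 6.064286 / 9 = 0.674.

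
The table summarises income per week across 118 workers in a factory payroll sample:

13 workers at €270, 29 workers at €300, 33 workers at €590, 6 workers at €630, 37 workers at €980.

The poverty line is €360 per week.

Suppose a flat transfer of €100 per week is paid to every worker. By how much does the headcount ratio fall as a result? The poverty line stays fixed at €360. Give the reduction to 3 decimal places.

0.356

Before: below the line — 13×€270, 29×€300; headcount ratio = 0.35593.
After the €100 transfer: below the line — none; headcount ratio = 0.00000.
Reduction = 0.35593 − 0.00000 = 0.356.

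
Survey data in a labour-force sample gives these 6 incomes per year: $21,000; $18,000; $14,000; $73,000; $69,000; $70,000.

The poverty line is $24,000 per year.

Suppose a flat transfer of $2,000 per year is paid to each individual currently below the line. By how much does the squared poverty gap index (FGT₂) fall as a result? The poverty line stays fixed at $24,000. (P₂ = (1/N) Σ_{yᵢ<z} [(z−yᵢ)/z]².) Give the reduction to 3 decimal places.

Before: below the line — $14,000, $18,000, $21,000; squared poverty gap index (FGT₂) = 0.04196.
After the $2,000 transfer: below the line — $16,000, $20,000, $23,000; squared poverty gap index (FGT₂) = 0.02344.
Reduction = 0.04196 − 0.02344 = 0.019.

0.019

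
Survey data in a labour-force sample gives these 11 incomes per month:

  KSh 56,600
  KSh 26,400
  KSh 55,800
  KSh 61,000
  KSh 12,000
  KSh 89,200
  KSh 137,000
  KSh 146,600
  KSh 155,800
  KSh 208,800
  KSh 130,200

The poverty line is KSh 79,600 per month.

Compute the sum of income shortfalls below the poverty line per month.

KSh 186,200

Incomes under z: KSh 12,000, KSh 26,400, KSh 55,800, KSh 56,600, KSh 61,000 (q = 5 of N = 11).
Individual gaps: 79600−12000 = 67600; 79600−26400 = 53200; 79600−55800 = 23800; 79600−56600 = 23000; 79600−61000 = 18600.
Aggregate gap = KSh 186,200.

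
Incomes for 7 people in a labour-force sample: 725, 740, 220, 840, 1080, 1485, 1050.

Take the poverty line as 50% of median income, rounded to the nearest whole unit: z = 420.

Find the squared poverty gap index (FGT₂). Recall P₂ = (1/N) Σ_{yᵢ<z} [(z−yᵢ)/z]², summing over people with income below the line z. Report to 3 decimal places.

Incomes under z: 220 (q = 1 of N = 7).
Gap ratios (z−y)/z: (420−220)/420 = 0.4762.
Squared: 0.2268.
Sum = 0.226757; P₂ = 0.226757 / 7 = 0.032.

0.032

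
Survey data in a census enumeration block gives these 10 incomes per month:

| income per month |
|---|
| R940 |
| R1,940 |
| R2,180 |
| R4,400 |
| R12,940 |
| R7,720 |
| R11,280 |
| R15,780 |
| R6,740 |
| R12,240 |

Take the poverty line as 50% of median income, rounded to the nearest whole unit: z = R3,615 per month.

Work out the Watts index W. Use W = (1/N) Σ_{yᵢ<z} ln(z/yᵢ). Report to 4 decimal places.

Poor units: R940, R1,940, R2,180 (q = 3 of N = 10).
Log shortfalls: ln(3615/940) = 1.3470; ln(3615/1940) = 0.6224; ln(3615/2180) = 0.5058.
W = 2.475138 / 10 = 0.2475.

0.2475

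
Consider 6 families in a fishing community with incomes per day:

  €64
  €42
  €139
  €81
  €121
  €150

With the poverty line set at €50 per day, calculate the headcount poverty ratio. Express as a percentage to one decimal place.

1 of the 6 families have income below €50.
H = 1/6 = 16.7%.

16.7%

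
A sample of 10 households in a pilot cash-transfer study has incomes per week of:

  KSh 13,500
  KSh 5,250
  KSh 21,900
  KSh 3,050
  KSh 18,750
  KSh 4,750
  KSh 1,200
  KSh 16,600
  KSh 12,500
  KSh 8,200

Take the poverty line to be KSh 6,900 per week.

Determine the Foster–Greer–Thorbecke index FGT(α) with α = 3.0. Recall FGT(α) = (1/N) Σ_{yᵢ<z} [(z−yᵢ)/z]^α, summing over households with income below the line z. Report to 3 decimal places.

Poor units: KSh 1,200, KSh 3,050, KSh 4,750, KSh 5,250 (q = 4 of N = 10).
Shortfall ratios: (6900−1200)/6900 = 0.8261; (6900−3050)/6900 = 0.5580; (6900−4750)/6900 = 0.3116; (6900−5250)/6900 = 0.2391.
Raised to α = 3.0: 0.56374; 0.17371; 0.03025; 0.01367.
Sum = 0.781379; FGT(3.0) = 0.781379 / 10 = 0.078.

0.078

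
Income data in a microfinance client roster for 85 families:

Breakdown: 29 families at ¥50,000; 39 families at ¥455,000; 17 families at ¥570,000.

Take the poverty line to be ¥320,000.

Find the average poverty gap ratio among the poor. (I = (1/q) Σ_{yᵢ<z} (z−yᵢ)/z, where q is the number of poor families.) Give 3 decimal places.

0.844

Below z: 29×¥50,000 (q = 29 of N = 85).
Shortfall ratios (z−y)/z: 0.8438 (×29); sum = 24.468750.
The income-gap ratio divides by q (the poor only): 24.468750 / 29 = 0.844.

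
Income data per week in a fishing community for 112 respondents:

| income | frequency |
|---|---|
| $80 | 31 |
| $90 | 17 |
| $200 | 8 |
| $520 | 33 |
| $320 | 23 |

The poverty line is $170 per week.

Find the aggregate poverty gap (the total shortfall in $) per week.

$4,150

Incomes under z: 31×$80, 17×$90 (q = 48 of N = 112).
Individual gaps: 31×(170−80) = 2790; 17×(170−90) = 1360.
Aggregate gap = $4,150.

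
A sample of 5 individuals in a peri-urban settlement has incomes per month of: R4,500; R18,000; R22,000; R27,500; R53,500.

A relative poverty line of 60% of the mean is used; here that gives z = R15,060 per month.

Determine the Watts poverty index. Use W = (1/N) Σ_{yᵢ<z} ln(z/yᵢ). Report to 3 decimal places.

Incomes under z: R4,500 (q = 1 of N = 5).
ln(z/y) terms: ln(15060/4500) = 1.2080.
W = 1.207965 / 5 = 0.242.

0.242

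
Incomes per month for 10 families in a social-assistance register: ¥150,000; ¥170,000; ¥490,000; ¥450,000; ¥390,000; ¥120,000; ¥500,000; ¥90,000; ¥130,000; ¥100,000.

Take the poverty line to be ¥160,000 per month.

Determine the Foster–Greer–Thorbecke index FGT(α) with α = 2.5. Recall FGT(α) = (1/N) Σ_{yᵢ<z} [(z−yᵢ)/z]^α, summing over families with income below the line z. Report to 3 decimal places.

Below the line: ¥90,000, ¥100,000, ¥120,000, ¥130,000, ¥150,000 (q = 5 of N = 10).
Gap ratios (z−y)/z: (160000−90000)/160000 = 0.4375; (160000−100000)/160000 = 0.3750; (160000−120000)/160000 = 0.2500; (160000−130000)/160000 = 0.1875; (160000−150000)/160000 = 0.0625.
Raised to α = 2.5: 0.12660; 0.08611; 0.03125; 0.01522; 0.00098.
Sum = 0.260168; FGT(2.5) = 0.260168 / 10 = 0.026.

0.026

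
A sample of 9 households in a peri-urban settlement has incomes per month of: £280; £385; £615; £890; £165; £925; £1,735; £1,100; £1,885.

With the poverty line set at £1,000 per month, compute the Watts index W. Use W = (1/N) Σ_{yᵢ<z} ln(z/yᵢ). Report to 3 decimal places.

0.523

Incomes under z: £165, £280, £385, £615, £890, £925 (q = 6 of N = 9).
ln(z/y) terms: ln(1000/165) = 1.8018; ln(1000/280) = 1.2730; ln(1000/385) = 0.9545; ln(1000/615) = 0.4861; ln(1000/890) = 0.1165; ln(1000/925) = 0.0780.
W = 4.709916 / 9 = 0.523.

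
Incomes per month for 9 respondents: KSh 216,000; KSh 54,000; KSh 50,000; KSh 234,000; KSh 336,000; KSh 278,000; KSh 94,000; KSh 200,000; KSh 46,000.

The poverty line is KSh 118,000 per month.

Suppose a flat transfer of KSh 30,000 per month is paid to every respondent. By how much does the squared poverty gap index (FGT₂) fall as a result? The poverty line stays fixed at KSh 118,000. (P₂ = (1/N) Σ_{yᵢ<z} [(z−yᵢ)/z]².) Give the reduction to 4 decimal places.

Before: below the line — KSh 46,000, KSh 50,000, KSh 54,000, KSh 94,000; squared poverty gap index (FGT₂) = 0.115548.
After the KSh 30,000 transfer: below the line — KSh 76,000, KSh 80,000, KSh 84,000; squared poverty gap index (FGT₂) = 0.034824.
Reduction = 0.115548 − 0.034824 = 0.0807.

0.0807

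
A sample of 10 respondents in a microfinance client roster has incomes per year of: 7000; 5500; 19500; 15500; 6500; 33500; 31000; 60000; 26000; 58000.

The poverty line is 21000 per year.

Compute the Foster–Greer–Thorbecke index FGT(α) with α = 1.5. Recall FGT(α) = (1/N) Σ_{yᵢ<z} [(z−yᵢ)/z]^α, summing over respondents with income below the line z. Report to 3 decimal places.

Incomes under z: 5500, 6500, 7000, 15500, 19500 (q = 5 of N = 10).
Relative gaps: (21000−5500)/21000 = 0.7381; (21000−6500)/21000 = 0.6905; (21000−7000)/21000 = 0.6667; (21000−15500)/21000 = 0.2619; (21000−19500)/21000 = 0.0714.
Raised to α = 1.5: 0.63412; 0.57375; 0.54433; 0.13403; 0.01909.
Sum = 1.905322; FGT(1.5) = 1.905322 / 10 = 0.191.

0.191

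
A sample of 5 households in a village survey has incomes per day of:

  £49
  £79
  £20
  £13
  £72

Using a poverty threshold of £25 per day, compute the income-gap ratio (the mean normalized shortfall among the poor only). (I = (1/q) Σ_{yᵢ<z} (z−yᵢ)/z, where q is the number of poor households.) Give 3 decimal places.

0.340

Below z: £13, £20 (q = 2 of N = 5).
Shortfall ratios (z−y)/z: 0.4800, 0.2000; sum = 0.680000.
The income-gap ratio divides by q (the poor only): 0.680000 / 2 = 0.340.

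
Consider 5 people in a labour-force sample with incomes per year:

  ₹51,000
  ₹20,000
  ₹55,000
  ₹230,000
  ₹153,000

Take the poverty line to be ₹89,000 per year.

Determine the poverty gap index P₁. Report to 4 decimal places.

Below z: ₹20,000, ₹51,000, ₹55,000 (q = 3 of N = 5).
Relative gaps: (89000−20000)/89000 = 0.7753; (89000−51000)/89000 = 0.4270; (89000−55000)/89000 = 0.3820.
Σ = 1.584270. Dividing by the full population N = 5 gives P₁ = 0.3169.

0.3169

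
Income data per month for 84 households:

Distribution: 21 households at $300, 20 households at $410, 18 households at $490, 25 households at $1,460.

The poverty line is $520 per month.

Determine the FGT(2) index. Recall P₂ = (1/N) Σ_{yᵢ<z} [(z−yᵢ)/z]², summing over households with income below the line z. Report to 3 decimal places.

0.056

Incomes under z: 21×$300, 20×$410, 18×$490 (q = 59 of N = 84).
Gap ratios (z−y)/z: (520−300)/520 = 0.4231 (×21); (520−410)/520 = 0.2115 (×20); (520−490)/520 = 0.0577 (×18).
Squared: 0.1790 (×21); 0.0447 (×20); 0.0033 (×18).
Sum = 4.713757; P₂ = 4.713757 / 84 = 0.056.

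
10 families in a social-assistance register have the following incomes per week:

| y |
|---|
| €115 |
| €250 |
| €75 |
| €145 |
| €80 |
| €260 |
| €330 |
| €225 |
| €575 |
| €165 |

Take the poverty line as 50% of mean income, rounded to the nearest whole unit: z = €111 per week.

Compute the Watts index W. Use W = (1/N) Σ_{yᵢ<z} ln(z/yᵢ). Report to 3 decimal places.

Incomes under z: €75, €80 (q = 2 of N = 10).
ln(z/y) terms: ln(111/75) = 0.3920; ln(111/80) = 0.3275.
W = 0.719546 / 10 = 0.072.

0.072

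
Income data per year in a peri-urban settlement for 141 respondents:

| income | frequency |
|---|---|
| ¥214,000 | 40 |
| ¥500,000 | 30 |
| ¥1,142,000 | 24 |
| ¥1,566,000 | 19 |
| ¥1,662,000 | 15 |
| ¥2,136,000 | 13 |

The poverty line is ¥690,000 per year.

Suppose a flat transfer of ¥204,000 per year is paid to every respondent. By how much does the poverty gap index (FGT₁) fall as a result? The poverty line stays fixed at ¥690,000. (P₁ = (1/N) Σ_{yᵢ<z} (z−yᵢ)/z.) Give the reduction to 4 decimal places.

0.1425

Before: below the line — 40×¥214,000, 30×¥500,000; poverty gap index (FGT₁) = 0.254291.
After the ¥204,000 transfer: below the line — 40×¥418,000; poverty gap index (FGT₁) = 0.111831.
Reduction = 0.254291 − 0.111831 = 0.1425.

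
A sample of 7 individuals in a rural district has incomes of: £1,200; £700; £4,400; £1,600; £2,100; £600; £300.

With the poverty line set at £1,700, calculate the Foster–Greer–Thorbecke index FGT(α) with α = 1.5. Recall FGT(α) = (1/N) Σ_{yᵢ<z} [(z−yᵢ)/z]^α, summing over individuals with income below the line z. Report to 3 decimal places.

0.270

Incomes under z: £300, £600, £700, £1,200, £1,600 (q = 5 of N = 7).
Normalized shortfalls: (1700−300)/1700 = 0.8235; (1700−600)/1700 = 0.6471; (1700−700)/1700 = 0.5882; (1700−1200)/1700 = 0.2941; (1700−1600)/1700 = 0.0588.
Raised to α = 1.5: 0.74734; 0.52049; 0.45116; 0.15951; 0.01427.
Sum = 1.892765; FGT(1.5) = 1.892765 / 7 = 0.270.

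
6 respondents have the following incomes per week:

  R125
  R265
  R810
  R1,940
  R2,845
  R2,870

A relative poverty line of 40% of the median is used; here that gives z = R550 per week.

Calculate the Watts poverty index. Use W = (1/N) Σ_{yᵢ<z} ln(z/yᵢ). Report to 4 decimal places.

0.3686

Below z: R125, R265 (q = 2 of N = 6).
Log shortfalls: ln(550/125) = 1.4816; ln(550/265) = 0.7302.
W = 2.211793 / 6 = 0.3686.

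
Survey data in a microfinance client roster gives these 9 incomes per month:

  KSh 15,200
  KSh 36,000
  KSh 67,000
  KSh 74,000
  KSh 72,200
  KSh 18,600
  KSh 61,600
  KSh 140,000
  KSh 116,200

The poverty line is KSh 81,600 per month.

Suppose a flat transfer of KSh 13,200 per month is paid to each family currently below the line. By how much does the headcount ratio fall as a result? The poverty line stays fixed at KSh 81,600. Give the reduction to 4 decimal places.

0.2222

Before: below the line — KSh 15,200, KSh 18,600, KSh 36,000, KSh 61,600, KSh 67,000, KSh 72,200, KSh 74,000; headcount ratio = 0.777778.
After the KSh 13,200 transfer: below the line — KSh 28,400, KSh 31,800, KSh 49,200, KSh 74,800, KSh 80,200; headcount ratio = 0.555556.
Reduction = 0.777778 − 0.555556 = 0.2222.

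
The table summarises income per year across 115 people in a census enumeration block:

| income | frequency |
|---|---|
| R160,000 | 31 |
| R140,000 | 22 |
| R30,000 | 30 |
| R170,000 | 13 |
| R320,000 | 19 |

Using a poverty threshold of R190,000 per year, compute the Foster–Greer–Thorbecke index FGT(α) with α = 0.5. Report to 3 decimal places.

0.481

Below z: 30×R30,000, 22×R140,000, 31×R160,000, 13×R170,000 (q = 96 of N = 115).
Gap ratios (z−y)/z: (190000−30000)/190000 = 0.8421 (×30); (190000−140000)/190000 = 0.2632 (×22); (190000−160000)/190000 = 0.1579 (×31); (190000−170000)/190000 = 0.1053 (×13).
Raised to α = 0.5: 0.91766 (×30); 0.51299 (×22); 0.39736 (×31); 0.32444 (×13).
Sum = 55.351558; FGT(0.5) = 55.351558 / 115 = 0.481.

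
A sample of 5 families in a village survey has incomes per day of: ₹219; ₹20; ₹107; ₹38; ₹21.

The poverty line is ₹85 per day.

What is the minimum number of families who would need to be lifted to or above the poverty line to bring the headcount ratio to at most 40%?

3 of the 5 families are poor, so H = 3/5 = 0.600.
A headcount ratio of at most 40% allows at most ⌊0.40 × 5⌋ = 2 poor families.
So at least 3 − 2 = 1 must be lifted.

1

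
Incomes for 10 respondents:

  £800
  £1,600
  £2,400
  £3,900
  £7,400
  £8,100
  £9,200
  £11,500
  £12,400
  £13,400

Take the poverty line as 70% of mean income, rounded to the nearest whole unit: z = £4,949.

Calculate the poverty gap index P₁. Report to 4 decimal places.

0.2242

Poor units: £800, £1,600, £2,400, £3,900 (q = 4 of N = 10).
Gap ratios (z−y)/z: (4949−800)/4949 = 0.8384; (4949−1600)/4949 = 0.6767; (4949−2400)/4949 = 0.5151; (4949−3900)/4949 = 0.2120.
Σ = 2.242069. Dividing by the full population N = 10 gives P₁ = 0.2242.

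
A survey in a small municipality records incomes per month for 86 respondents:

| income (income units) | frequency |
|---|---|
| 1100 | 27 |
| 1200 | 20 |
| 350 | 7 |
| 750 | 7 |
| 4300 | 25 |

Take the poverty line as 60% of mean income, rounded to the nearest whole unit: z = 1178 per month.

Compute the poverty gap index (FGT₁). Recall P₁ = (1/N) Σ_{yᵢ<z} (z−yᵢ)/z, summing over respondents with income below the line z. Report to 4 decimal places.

0.1076

Below z: 7×350, 7×750, 27×1100 (q = 41 of N = 86).
Normalized shortfalls: (1178−350)/1178 = 0.7029 (×7); (1178−750)/1178 = 0.3633 (×7); (1178−1100)/1178 = 0.0662 (×27).
Σ = 9.251273. Dividing by the full population N = 86 gives P₁ = 0.1076.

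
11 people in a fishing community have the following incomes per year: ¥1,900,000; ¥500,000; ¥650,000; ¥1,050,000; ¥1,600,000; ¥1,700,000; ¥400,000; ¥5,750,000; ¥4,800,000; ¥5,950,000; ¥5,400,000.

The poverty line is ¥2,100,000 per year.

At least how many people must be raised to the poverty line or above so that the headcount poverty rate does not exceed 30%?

4

Currently q = 7 of N = 11 are below the line (H = 0.636).
A headcount ratio of at most 30% allows at most ⌊0.30 × 11⌋ = 3 poor people.
So at least 7 − 3 = 4 must be lifted.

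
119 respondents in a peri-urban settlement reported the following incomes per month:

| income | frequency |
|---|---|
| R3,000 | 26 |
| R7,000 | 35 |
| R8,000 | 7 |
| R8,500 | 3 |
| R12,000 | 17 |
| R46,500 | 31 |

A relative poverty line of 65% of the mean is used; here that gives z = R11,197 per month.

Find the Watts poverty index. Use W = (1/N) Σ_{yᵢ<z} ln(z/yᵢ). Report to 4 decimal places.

Incomes under z: 26×R3,000, 35×R7,000, 7×R8,000, 3×R8,500 (q = 71 of N = 119).
Log gaps: ln(11197/3000) = 1.3170 (×26); ln(11197/7000) = 0.4697 (×35); ln(11197/8000) = 0.3362 (×7); ln(11197/8500) = 0.2756 (×3).
W = 53.863794 / 119 = 0.4526.

0.4526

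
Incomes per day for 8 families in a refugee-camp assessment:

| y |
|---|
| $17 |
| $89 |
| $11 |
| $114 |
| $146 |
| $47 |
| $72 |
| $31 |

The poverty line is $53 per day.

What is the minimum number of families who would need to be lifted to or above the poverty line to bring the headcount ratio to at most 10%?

4

Currently q = 4 of N = 8 are below the line (H = 0.500).
A headcount ratio of at most 10% allows at most ⌊0.10 × 8⌋ = 0 poor families.
So at least 4 − 0 = 4 must be lifted.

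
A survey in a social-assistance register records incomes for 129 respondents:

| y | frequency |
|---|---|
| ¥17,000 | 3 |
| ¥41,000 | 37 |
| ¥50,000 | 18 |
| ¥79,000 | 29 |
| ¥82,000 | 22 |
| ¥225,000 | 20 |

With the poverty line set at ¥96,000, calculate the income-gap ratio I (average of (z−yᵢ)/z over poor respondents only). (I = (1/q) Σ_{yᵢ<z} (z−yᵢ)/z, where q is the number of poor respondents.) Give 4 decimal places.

Incomes under z: 3×¥17,000, 37×¥41,000, 18×¥50,000, 29×¥79,000, 22×¥82,000 (q = 109 of N = 129).
Relative gaps: 0.8229 (×3), 0.5729 (×37), 0.4792 (×18), 0.1771 (×29), 0.1458 (×22); sum = 40.635417.
The income-gap ratio divides by q (the poor only): 40.635417 / 109 = 0.3728.

0.3728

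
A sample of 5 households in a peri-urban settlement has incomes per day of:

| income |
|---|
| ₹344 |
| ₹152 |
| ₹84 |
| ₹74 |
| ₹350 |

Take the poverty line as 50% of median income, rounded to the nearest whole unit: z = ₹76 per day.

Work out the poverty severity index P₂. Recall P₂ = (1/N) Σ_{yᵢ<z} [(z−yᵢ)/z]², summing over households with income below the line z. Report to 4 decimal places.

0.0001

Incomes under z: ₹74 (q = 1 of N = 5).
Relative gaps: (76−74)/76 = 0.0263.
Squared: 0.0007.
Sum = 0.000693; P₂ = 0.000693 / 5 = 0.0001.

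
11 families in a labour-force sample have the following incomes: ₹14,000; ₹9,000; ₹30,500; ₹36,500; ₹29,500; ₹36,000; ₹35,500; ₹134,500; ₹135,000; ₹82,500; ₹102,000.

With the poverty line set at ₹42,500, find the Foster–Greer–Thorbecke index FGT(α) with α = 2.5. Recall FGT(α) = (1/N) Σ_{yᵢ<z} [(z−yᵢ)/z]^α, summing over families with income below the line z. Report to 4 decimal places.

0.0947

Poor units: ₹9,000, ₹14,000, ₹29,500, ₹30,500, ₹35,500, ₹36,000, ₹36,500 (q = 7 of N = 11).
Normalized shortfalls: (42500−9000)/42500 = 0.7882; (42500−14000)/42500 = 0.6706; (42500−29500)/42500 = 0.3059; (42500−30500)/42500 = 0.2824; (42500−35500)/42500 = 0.1647; (42500−36000)/42500 = 0.1529; (42500−36500)/42500 = 0.1412.
Raised to α = 2.5: 0.55162; 0.36825; 0.05175; 0.04236; 0.01101; 0.00915; 0.00749.
Sum = 1.041623; FGT(2.5) = 1.041623 / 11 = 0.0947.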